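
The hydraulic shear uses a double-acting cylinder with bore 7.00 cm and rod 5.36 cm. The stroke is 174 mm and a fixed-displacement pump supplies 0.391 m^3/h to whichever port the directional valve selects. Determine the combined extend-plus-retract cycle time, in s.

Cap-side area A_cap = π/4 × (7.00 cm)² = 38.48 cm^2
Rod-side annular area A_ann = π/4 × (7.00² − 5.36²) = 15.92 cm^2
t_ext = A_cap·L/Q = 6.165 s
t_ret = A_ann·L/Q = 2.551 s
t_cycle = t_ext + t_ret

t ≈ 8.72 s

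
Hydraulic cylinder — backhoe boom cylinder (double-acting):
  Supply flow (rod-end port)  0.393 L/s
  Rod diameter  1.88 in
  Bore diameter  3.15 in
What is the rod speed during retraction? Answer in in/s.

v ≈ 4.78 in/s

Rod-side annular area A_ann = π/4 × (3.15² − 1.88²) = 5.017 in^2
Flow into the rod-end port fills the annular volume.
v = Q / A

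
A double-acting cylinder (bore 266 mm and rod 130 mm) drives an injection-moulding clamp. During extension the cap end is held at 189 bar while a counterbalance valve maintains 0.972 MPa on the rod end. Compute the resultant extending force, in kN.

F ≈ 1010 kN

Cap-side area A_cap = π/4 × (266 mm)² = 55570 mm^2
Rod-side annular area A_ann = π/4 × (266² − 130²) = 42300 mm^2
Net thrust = P_cap·A_cap − P_rod·A_ann = 1050 kN − 41.11 kN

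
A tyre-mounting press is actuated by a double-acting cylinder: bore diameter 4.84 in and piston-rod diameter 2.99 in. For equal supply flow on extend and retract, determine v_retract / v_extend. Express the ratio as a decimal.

Cap-side area A_cap = π/4 × (4.84 in)² = 18.40 in^2
Rod-side annular area A_ann = π/4 × (4.84² − 2.99²) = 11.38 in^2
For equal Q, v ∝ 1/A, so v_ret/v_ext = A_cap/A_ann.

v_ret/v_ext ≈ 1.62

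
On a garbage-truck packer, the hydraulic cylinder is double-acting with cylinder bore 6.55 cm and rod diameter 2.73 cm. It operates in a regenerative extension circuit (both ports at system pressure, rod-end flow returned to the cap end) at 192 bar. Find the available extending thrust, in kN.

With equal pressure on both faces, forces on the annular region cancel; the net push is pressure × rod cross-section.
Rod cross-section A_rod = π/4 × (2.73 cm)² = 5.853 cm^2
F = P × A_rod

F ≈ 11.2 kN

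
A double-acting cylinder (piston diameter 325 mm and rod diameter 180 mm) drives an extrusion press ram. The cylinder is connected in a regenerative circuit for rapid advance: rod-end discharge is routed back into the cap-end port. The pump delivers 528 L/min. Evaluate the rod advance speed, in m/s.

v ≈ 0.346 m/s

In regeneration the rod-end outflow joins the pump flow into the cap end, so the net volume the pump must supply per unit advance equals the rod cross-section area.
Rod cross-section A_rod = π/4 × (180 mm)² = 25450 mm^2
v = Q_pump / A_rod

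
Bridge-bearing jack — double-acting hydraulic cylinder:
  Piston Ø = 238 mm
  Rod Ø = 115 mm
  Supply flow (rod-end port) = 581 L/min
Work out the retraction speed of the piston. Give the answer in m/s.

Rod-side annular area A_ann = π/4 × (238² − 115²) = 34100 mm^2
Flow into the rod-end port fills the annular volume.
v = Q / A

v ≈ 0.284 m/s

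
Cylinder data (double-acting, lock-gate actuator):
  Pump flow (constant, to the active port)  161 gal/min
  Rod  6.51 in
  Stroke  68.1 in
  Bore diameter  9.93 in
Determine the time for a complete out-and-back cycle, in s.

t ≈ 13.4 s

Cap-side area A_cap = π/4 × (9.93 in)² = 77.44 in^2
Rod-side annular area A_ann = π/4 × (9.93² − 6.51²) = 44.16 in^2
t_ext = A_cap·L/Q = 8.508 s
t_ret = A_ann·L/Q = 4.852 s
t_cycle = t_ext + t_ret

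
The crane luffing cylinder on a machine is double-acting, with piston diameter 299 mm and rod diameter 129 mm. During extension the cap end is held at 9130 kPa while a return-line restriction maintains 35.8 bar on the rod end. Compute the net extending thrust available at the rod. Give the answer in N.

Cap-side area A_cap = π/4 × (299 mm)² = 70220 mm^2
Rod-side annular area A_ann = π/4 × (299² − 129²) = 57150 mm^2
Net thrust = P_cap·A_cap − P_rod·A_ann = 6.411e5 N − 2.046e5 N

F ≈ 4.36e5 N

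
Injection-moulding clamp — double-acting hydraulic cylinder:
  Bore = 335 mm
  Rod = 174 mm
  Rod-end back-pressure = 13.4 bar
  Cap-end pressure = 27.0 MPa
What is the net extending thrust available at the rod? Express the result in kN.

Cap-side area A_cap = π/4 × (335 mm)² = 88140 mm^2
Rod-side annular area A_ann = π/4 × (335² − 174²) = 64360 mm^2
Net thrust = P_cap·A_cap − P_rod·A_ann = 2380 kN − 86.25 kN

F ≈ 2290 kN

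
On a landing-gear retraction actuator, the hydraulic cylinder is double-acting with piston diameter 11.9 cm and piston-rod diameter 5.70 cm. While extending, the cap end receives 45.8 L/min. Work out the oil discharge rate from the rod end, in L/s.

Q_out ≈ 0.588 L/s

Cap-side area A_cap = π/4 × (11.9 cm)² = 111.2 cm^2
Rod-side annular area A_ann = π/4 × (11.9² − 5.70²) = 85.70 cm^2
Piston speed v = Q_in/A_cap; rod-end outflow Q_out = v × A_ann = Q_in × A_ann/A_cap.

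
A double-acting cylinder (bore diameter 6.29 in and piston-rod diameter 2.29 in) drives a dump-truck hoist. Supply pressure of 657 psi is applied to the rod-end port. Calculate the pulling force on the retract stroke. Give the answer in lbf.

Rod-side annular area A_ann = π/4 × (6.29² − 2.29²) = 26.95 in^2
On retraction the pressure acts on the annular area (bore minus rod).
F = P × A_ann

F ≈ 17700 lbf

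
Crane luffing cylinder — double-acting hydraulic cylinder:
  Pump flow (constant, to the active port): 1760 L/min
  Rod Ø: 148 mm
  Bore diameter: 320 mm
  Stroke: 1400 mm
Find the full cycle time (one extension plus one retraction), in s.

t ≈ 6.86 s

Cap-side area A_cap = π/4 × (320 mm)² = 80420 mm^2
Rod-side annular area A_ann = π/4 × (320² − 148²) = 63220 mm^2
t_ext = A_cap·L/Q = 3.838 s
t_ret = A_ann·L/Q = 3.017 s
t_cycle = t_ext + t_ret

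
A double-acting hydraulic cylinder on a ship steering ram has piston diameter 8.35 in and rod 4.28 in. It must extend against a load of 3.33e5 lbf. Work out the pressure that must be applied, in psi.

P ≈ 6080 psi

Cap-side area A_cap = π/4 × (8.35 in)² = 54.76 in^2
P = F / A = 3.33e5 lbf / A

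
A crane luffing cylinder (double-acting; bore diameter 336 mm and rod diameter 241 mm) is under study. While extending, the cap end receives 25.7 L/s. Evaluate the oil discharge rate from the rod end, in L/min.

Cap-side area A_cap = π/4 × (336 mm)² = 88670 mm^2
Rod-side annular area A_ann = π/4 × (336² − 241²) = 43050 mm^2
Piston speed v = Q_in/A_cap; rod-end outflow Q_out = v × A_ann = Q_in × A_ann/A_cap.

Q_out ≈ 749 L/min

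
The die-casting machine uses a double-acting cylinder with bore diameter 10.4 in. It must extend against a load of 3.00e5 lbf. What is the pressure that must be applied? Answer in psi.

Cap-side area A_cap = π/4 × (10.4 in)² = 84.95 in^2
P = F / A = 3.00e5 lbf / A

P ≈ 3530 psi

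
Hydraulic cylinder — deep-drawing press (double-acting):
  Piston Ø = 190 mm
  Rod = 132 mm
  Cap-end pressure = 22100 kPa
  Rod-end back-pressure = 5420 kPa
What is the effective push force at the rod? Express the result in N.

Cap-side area A_cap = π/4 × (190 mm)² = 28350 mm^2
Rod-side annular area A_ann = π/4 × (190² − 132²) = 14670 mm^2
Net thrust = P_cap·A_cap − P_rod·A_ann = 6.266e5 N − 79500 N

F ≈ 5.47e5 N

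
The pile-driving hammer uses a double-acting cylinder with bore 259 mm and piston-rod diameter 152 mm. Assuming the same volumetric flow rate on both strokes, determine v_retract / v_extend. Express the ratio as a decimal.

v_ret/v_ext ≈ 1.53

Cap-side area A_cap = π/4 × (259 mm)² = 52690 mm^2
Rod-side annular area A_ann = π/4 × (259² − 152²) = 34540 mm^2
For equal Q, v ∝ 1/A, so v_ret/v_ext = A_cap/A_ann.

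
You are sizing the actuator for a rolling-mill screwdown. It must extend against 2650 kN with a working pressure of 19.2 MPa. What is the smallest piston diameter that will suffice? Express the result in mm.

D ≈ 419 mm

Extension force acts on the full piston face: F = P × (π/4)D².
D = √(4F / (πP)) = √(4 × 2650 kN / (π × 19.2 MPa))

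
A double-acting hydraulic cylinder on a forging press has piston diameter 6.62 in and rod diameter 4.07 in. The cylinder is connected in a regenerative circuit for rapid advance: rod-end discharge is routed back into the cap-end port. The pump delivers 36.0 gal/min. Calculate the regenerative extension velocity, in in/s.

In regeneration the rod-end outflow joins the pump flow into the cap end, so the net volume the pump must supply per unit advance equals the rod cross-section area.
Rod cross-section A_rod = π/4 × (4.07 in)² = 13.01 in^2
v = Q_pump / A_rod

v ≈ 10.7 in/s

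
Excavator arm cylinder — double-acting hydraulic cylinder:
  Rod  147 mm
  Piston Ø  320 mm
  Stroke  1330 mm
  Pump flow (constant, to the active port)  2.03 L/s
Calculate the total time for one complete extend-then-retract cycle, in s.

Cap-side area A_cap = π/4 × (320 mm)² = 80420 mm^2
Rod-side annular area A_ann = π/4 × (320² − 147²) = 63450 mm^2
t_ext = A_cap·L/Q = 52.69 s
t_ret = A_ann·L/Q = 41.57 s
t_cycle = t_ext + t_ret

t ≈ 94.3 s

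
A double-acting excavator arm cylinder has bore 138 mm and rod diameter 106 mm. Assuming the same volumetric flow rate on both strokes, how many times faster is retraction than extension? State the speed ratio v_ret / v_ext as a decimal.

v_ret/v_ext ≈ 2.44

Cap-side area A_cap = π/4 × (138 mm)² = 14960 mm^2
Rod-side annular area A_ann = π/4 × (138² − 106²) = 6132 mm^2
For equal Q, v ∝ 1/A, so v_ret/v_ext = A_cap/A_ann.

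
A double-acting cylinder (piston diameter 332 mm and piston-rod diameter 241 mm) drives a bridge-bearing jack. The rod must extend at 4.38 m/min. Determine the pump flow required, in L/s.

Cap-side area A_cap = π/4 × (332 mm)² = 86570 mm^2
Q = A × v

Q ≈ 6.32 L/s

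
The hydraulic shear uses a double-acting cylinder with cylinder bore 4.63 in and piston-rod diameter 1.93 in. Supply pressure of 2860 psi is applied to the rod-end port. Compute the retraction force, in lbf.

Rod-side annular area A_ann = π/4 × (4.63² − 1.93²) = 13.91 in^2
On retraction the pressure acts on the annular area (bore minus rod).
F = P × A_ann

F ≈ 39800 lbf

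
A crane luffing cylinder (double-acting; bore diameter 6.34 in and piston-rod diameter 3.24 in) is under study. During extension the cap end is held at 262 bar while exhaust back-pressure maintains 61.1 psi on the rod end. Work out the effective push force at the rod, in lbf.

Cap-side area A_cap = π/4 × (6.34 in)² = 31.57 in^2
Rod-side annular area A_ann = π/4 × (6.34² − 3.24²) = 23.32 in^2
Net thrust = P_cap·A_cap − P_rod·A_ann = 1.200e5 lbf − 1425 lbf

F ≈ 1.19e5 lbf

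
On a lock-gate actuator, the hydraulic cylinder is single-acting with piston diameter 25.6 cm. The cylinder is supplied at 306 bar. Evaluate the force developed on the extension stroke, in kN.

F ≈ 1580 kN

Cap-side area A_cap = π/4 × (25.6 cm)² = 514.7 cm^2
F = P × A_cap = 306 bar × A_cap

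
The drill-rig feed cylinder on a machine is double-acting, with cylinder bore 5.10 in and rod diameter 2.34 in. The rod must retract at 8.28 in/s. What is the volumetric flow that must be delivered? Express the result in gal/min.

Q ≈ 34.7 gal/min

Rod-side annular area A_ann = π/4 × (5.10² − 2.34²) = 16.13 in^2
Q = A × v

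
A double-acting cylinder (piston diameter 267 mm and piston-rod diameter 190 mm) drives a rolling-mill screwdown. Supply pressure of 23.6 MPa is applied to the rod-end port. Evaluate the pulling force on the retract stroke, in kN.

F ≈ 652 kN

Rod-side annular area A_ann = π/4 × (267² − 190²) = 27640 mm^2
On retraction the pressure acts on the annular area (bore minus rod).
F = P × A_ann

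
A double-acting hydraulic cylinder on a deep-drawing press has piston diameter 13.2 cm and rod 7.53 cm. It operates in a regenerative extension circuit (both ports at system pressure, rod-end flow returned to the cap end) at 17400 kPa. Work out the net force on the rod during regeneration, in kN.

F ≈ 77.5 kN

With equal pressure on both faces, forces on the annular region cancel; the net push is pressure × rod cross-section.
Rod cross-section A_rod = π/4 × (7.53 cm)² = 44.53 cm^2
F = P × A_rod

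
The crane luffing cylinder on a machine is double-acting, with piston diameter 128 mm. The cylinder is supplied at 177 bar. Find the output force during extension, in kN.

Cap-side area A_cap = π/4 × (128 mm)² = 12870 mm^2
F = P × A_cap = 177 bar × A_cap

F ≈ 228 kN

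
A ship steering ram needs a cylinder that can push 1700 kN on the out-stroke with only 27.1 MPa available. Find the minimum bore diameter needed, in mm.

D ≈ 283 mm

Extension force acts on the full piston face: F = P × (π/4)D².
D = √(4F / (πP)) = √(4 × 1700 kN / (π × 27.1 MPa))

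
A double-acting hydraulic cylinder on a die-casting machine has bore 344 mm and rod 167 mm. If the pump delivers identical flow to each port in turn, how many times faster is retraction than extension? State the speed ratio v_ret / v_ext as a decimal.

v_ret/v_ext ≈ 1.31

Cap-side area A_cap = π/4 × (344 mm)² = 92940 mm^2
Rod-side annular area A_ann = π/4 × (344² − 167²) = 71040 mm^2
For equal Q, v ∝ 1/A, so v_ret/v_ext = A_cap/A_ann.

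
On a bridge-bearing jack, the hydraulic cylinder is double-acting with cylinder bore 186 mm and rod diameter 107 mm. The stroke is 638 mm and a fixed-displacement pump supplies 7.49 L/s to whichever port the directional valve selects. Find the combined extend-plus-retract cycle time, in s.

t ≈ 3.86 s

Cap-side area A_cap = π/4 × (186 mm)² = 27170 mm^2
Rod-side annular area A_ann = π/4 × (186² − 107²) = 18180 mm^2
t_ext = A_cap·L/Q = 2.314 s
t_ret = A_ann·L/Q = 1.549 s
t_cycle = t_ext + t_ret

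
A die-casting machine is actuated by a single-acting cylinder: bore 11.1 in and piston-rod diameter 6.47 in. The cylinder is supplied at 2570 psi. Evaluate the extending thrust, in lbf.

F ≈ 2.49e5 lbf

Cap-side area A_cap = π/4 × (11.1 in)² = 96.77 in^2
F = P × A_cap = 2570 psi × A_cap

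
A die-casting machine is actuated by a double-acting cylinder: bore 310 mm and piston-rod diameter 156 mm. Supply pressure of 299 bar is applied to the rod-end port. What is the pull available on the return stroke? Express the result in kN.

F ≈ 1690 kN

Rod-side annular area A_ann = π/4 × (310² − 156²) = 56360 mm^2
On retraction the pressure acts on the annular area (bore minus rod).
F = P × A_ann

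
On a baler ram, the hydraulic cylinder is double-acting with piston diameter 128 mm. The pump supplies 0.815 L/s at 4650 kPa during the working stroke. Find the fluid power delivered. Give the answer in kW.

W ≈ 3.79 kW

Hydraulic power = P × Q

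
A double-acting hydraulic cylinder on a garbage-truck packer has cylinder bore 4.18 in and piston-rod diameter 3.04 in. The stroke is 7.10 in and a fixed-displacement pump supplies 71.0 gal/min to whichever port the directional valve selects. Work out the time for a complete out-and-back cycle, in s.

Cap-side area A_cap = π/4 × (4.18 in)² = 13.72 in^2
Rod-side annular area A_ann = π/4 × (4.18² − 3.04²) = 6.464 in^2
t_ext = A_cap·L/Q = 0.3564 s
t_ret = A_ann·L/Q = 0.1679 s
t_cycle = t_ext + t_ret

t ≈ 0.524 s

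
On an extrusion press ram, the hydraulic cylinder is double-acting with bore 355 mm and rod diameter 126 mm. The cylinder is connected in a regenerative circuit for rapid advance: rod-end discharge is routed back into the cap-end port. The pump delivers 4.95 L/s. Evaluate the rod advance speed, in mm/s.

In regeneration the rod-end outflow joins the pump flow into the cap end, so the net volume the pump must supply per unit advance equals the rod cross-section area.
Rod cross-section A_rod = π/4 × (126 mm)² = 12470 mm^2
v = Q_pump / A_rod

v ≈ 397 mm/s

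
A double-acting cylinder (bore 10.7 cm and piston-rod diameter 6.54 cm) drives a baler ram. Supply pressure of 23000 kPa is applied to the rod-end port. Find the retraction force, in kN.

F ≈ 130 kN

Rod-side annular area A_ann = π/4 × (10.7² − 6.54²) = 56.33 cm^2
On retraction the pressure acts on the annular area (bore minus rod).
F = P × A_ann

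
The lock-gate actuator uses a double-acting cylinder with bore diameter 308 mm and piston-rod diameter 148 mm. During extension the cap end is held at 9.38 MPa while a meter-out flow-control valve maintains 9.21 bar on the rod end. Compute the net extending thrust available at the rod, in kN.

F ≈ 646 kN

Cap-side area A_cap = π/4 × (308 mm)² = 74510 mm^2
Rod-side annular area A_ann = π/4 × (308² − 148²) = 57300 mm^2
Net thrust = P_cap·A_cap − P_rod·A_ann = 698.9 kN − 52.78 kN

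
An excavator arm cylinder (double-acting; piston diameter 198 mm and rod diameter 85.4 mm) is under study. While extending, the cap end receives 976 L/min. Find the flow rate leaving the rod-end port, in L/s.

Q_out ≈ 13.2 L/s

Cap-side area A_cap = π/4 × (198 mm)² = 30790 mm^2
Rod-side annular area A_ann = π/4 × (198² − 85.4²) = 25060 mm^2
Piston speed v = Q_in/A_cap; rod-end outflow Q_out = v × A_ann = Q_in × A_ann/A_cap.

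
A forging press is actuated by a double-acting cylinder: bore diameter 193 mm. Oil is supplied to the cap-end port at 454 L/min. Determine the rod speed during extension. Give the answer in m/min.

Cap-side area A_cap = π/4 × (193 mm)² = 29260 mm^2
v = Q / A

v ≈ 15.5 m/min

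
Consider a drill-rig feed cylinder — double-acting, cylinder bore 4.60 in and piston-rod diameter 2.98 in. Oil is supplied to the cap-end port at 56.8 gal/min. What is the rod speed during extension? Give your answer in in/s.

v ≈ 13.2 in/s

Cap-side area A_cap = π/4 × (4.60 in)² = 16.62 in^2
v = Q / A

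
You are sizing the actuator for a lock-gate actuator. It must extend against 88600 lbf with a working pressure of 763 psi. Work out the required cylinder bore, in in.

Extension force acts on the full piston face: F = P × (π/4)D².
D = √(4F / (πP)) = √(4 × 88600 lbf / (π × 763 psi))

D ≈ 12.2 in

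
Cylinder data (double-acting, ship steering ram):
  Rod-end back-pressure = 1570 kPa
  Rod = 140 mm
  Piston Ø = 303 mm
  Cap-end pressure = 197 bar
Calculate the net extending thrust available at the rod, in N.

F ≈ 1.33e6 N

Cap-side area A_cap = π/4 × (303 mm)² = 72110 mm^2
Rod-side annular area A_ann = π/4 × (303² − 140²) = 56710 mm^2
Net thrust = P_cap·A_cap − P_rod·A_ann = 1.421e6 N − 89040 N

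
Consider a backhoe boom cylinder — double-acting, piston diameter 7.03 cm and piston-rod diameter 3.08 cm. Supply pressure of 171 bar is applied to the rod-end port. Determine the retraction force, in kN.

Rod-side annular area A_ann = π/4 × (7.03² − 3.08²) = 31.36 cm^2
On retraction the pressure acts on the annular area (bore minus rod).
F = P × A_ann

F ≈ 53.6 kN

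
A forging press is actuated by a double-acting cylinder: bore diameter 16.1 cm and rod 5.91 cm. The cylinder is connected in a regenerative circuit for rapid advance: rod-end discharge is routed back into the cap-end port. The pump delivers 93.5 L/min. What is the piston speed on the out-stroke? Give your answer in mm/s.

v ≈ 568 mm/s

In regeneration the rod-end outflow joins the pump flow into the cap end, so the net volume the pump must supply per unit advance equals the rod cross-section area.
Rod cross-section A_rod = π/4 × (5.91 cm)² = 27.43 cm^2
v = Q_pump / A_rod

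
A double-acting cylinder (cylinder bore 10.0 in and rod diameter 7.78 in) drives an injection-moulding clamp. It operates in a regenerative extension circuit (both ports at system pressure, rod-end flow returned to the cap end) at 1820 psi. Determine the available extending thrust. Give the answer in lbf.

With equal pressure on both faces, forces on the annular region cancel; the net push is pressure × rod cross-section.
Rod cross-section A_rod = π/4 × (7.78 in)² = 47.54 in^2
F = P × A_rod

F ≈ 86500 lbf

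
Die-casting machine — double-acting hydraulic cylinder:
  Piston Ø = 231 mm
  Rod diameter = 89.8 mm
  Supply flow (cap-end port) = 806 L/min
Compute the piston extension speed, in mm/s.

v ≈ 321 mm/s

Cap-side area A_cap = π/4 × (231 mm)² = 41910 mm^2
v = Q / A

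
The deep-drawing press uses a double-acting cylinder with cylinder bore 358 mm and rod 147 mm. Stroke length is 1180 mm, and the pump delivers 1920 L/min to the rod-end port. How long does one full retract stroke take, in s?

Rod-side annular area A_ann = π/4 × (358² − 147²) = 83690 mm^2
Swept volume V = A × L; t = V / Q = A·L / Q

t ≈ 3.09 s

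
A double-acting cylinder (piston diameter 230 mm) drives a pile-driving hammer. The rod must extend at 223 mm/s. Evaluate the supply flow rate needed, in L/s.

Cap-side area A_cap = π/4 × (230 mm)² = 41550 mm^2
Q = A × v

Q ≈ 9.27 L/s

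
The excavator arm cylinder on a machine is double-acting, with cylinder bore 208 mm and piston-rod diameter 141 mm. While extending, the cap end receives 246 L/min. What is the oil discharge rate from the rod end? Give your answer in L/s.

Q_out ≈ 2.22 L/s

Cap-side area A_cap = π/4 × (208 mm)² = 33980 mm^2
Rod-side annular area A_ann = π/4 × (208² − 141²) = 18360 mm^2
Piston speed v = Q_in/A_cap; rod-end outflow Q_out = v × A_ann = Q_in × A_ann/A_cap.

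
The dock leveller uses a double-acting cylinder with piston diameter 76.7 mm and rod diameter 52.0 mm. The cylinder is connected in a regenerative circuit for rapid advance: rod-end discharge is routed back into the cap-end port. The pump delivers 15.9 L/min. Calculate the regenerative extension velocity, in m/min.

v ≈ 7.49 m/min

In regeneration the rod-end outflow joins the pump flow into the cap end, so the net volume the pump must supply per unit advance equals the rod cross-section area.
Rod cross-section A_rod = π/4 × (52.0 mm)² = 2124 mm^2
v = Q_pump / A_rod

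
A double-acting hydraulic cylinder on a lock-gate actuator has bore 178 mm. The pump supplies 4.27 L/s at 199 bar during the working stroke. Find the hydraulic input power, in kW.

Hydraulic power = P × Q

W ≈ 85.0 kW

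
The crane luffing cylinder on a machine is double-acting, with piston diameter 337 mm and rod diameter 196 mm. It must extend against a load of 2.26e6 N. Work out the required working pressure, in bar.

P ≈ 253 bar

Cap-side area A_cap = π/4 × (337 mm)² = 89200 mm^2
P = F / A = 2.26e6 N / A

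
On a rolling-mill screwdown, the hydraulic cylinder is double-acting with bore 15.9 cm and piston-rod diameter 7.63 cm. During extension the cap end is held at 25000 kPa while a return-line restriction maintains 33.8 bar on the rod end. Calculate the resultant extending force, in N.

Cap-side area A_cap = π/4 × (15.9 cm)² = 198.6 cm^2
Rod-side annular area A_ann = π/4 × (15.9² − 7.63²) = 152.8 cm^2
Net thrust = P_cap·A_cap − P_rod·A_ann = 4.964e5 N − 51660 N

F ≈ 4.45e5 N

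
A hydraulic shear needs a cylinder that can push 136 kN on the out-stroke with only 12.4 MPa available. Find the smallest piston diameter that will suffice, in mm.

D ≈ 118 mm

Extension force acts on the full piston face: F = P × (π/4)D².
D = √(4F / (πP)) = √(4 × 136 kN / (π × 12.4 MPa))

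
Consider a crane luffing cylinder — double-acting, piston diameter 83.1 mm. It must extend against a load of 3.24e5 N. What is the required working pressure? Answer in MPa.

Cap-side area A_cap = π/4 × (83.1 mm)² = 5424 mm^2
P = F / A = 3.24e5 N / A

P ≈ 59.7 MPa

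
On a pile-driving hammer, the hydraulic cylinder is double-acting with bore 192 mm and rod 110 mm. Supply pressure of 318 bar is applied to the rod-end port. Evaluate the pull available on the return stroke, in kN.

F ≈ 618 kN

Rod-side annular area A_ann = π/4 × (192² − 110²) = 19450 mm^2
On retraction the pressure acts on the annular area (bore minus rod).
F = P × A_ann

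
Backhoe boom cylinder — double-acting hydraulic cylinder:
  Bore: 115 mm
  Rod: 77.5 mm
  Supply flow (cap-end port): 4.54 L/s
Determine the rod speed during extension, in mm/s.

Cap-side area A_cap = π/4 × (115 mm)² = 10390 mm^2
v = Q / A

v ≈ 437 mm/s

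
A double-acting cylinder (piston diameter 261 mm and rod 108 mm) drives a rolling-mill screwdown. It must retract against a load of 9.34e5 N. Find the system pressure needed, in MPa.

P ≈ 21.1 MPa

Rod-side annular area A_ann = π/4 × (261² − 108²) = 44340 mm^2
Retraction: pressure acts on the annular area.
P = F / A = 9.34e5 N / A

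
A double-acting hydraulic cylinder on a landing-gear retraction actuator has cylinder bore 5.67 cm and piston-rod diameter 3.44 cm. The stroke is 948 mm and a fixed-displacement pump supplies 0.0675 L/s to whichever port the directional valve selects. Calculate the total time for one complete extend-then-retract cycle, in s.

Cap-side area A_cap = π/4 × (5.67 cm)² = 25.25 cm^2
Rod-side annular area A_ann = π/4 × (5.67² − 3.44²) = 15.96 cm^2
t_ext = A_cap·L/Q = 35.46 s
t_ret = A_ann·L/Q = 22.41 s
t_cycle = t_ext + t_ret

t ≈ 57.9 s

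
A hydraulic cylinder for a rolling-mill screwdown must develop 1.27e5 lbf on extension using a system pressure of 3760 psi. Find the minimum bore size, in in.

Extension force acts on the full piston face: F = P × (π/4)D².
D = √(4F / (πP)) = √(4 × 1.27e5 lbf / (π × 3760 psi))

D ≈ 6.56 in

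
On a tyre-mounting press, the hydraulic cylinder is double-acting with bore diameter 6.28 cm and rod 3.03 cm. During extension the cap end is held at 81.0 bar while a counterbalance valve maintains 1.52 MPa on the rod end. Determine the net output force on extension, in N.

Cap-side area A_cap = π/4 × (6.28 cm)² = 30.97 cm^2
Rod-side annular area A_ann = π/4 × (6.28² − 3.03²) = 23.76 cm^2
Net thrust = P_cap·A_cap − P_rod·A_ann = 25090 N − 3612 N

F ≈ 21500 N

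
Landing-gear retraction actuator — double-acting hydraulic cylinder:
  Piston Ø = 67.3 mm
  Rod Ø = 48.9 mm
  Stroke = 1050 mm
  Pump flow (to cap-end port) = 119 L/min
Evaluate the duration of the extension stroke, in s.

Cap-side area A_cap = π/4 × (67.3 mm)² = 3557 mm^2
Swept volume V = A × L; t = V / Q = A·L / Q

t ≈ 1.88 s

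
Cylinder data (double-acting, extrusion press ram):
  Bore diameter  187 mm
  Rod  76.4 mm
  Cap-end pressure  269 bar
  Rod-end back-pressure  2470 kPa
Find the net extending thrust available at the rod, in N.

Cap-side area A_cap = π/4 × (187 mm)² = 27460 mm^2
Rod-side annular area A_ann = π/4 × (187² − 76.4²) = 22880 mm^2
Net thrust = P_cap·A_cap − P_rod·A_ann = 7.388e5 N − 56510 N

F ≈ 6.82e5 N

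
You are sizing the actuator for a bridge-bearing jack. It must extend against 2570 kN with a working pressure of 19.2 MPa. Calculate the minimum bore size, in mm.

D ≈ 413 mm

Extension force acts on the full piston face: F = P × (π/4)D².
D = √(4F / (πP)) = √(4 × 2570 kN / (π × 19.2 MPa))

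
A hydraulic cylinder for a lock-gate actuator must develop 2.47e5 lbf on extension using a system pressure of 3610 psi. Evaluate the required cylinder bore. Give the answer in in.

Extension force acts on the full piston face: F = P × (π/4)D².
D = √(4F / (πP)) = √(4 × 2.47e5 lbf / (π × 3610 psi))

D ≈ 9.33 in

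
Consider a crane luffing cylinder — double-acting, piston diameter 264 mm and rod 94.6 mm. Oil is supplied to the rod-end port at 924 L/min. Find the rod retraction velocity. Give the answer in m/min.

v ≈ 19.4 m/min

Rod-side annular area A_ann = π/4 × (264² − 94.6²) = 47710 mm^2
Flow into the rod-end port fills the annular volume.
v = Q / A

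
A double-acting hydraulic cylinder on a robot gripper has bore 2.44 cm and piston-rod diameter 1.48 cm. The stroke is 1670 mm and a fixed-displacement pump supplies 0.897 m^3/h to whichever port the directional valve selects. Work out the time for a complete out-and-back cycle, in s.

Cap-side area A_cap = π/4 × (2.44 cm)² = 4.676 cm^2
Rod-side annular area A_ann = π/4 × (2.44² − 1.48²) = 2.956 cm^2
t_ext = A_cap·L/Q = 3.134 s
t_ret = A_ann·L/Q = 1.981 s
t_cycle = t_ext + t_ret

t ≈ 5.11 s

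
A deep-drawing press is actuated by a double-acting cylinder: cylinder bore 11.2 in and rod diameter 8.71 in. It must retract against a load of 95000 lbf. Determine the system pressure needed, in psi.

Rod-side annular area A_ann = π/4 × (11.2² − 8.71²) = 38.94 in^2
Retraction: pressure acts on the annular area.
P = F / A = 95000 lbf / A

P ≈ 2440 psi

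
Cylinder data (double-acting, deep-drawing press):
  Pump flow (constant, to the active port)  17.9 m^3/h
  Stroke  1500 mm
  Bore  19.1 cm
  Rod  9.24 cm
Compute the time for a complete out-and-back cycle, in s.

Cap-side area A_cap = π/4 × (19.1 cm)² = 286.5 cm^2
Rod-side annular area A_ann = π/4 × (19.1² − 9.24²) = 219.5 cm^2
t_ext = A_cap·L/Q = 8.644 s
t_ret = A_ann·L/Q = 6.621 s
t_cycle = t_ext + t_ret

t ≈ 15.3 s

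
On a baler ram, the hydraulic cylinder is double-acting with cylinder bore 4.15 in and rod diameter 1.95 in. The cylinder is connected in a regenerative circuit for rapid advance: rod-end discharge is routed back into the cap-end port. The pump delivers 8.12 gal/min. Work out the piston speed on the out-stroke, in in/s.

In regeneration the rod-end outflow joins the pump flow into the cap end, so the net volume the pump must supply per unit advance equals the rod cross-section area.
Rod cross-section A_rod = π/4 × (1.95 in)² = 2.986 in^2
v = Q_pump / A_rod

v ≈ 10.5 in/s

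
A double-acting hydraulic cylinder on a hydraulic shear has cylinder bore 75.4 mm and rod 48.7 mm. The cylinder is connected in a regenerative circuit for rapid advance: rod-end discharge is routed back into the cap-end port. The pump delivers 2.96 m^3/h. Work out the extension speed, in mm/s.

v ≈ 441 mm/s

In regeneration the rod-end outflow joins the pump flow into the cap end, so the net volume the pump must supply per unit advance equals the rod cross-section area.
Rod cross-section A_rod = π/4 × (48.7 mm)² = 1863 mm^2
v = Q_pump / A_rod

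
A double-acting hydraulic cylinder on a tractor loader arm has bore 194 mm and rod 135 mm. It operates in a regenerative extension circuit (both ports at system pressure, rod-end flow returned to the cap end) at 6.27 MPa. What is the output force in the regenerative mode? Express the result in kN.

F ≈ 89.7 kN

With equal pressure on both faces, forces on the annular region cancel; the net push is pressure × rod cross-section.
Rod cross-section A_rod = π/4 × (135 mm)² = 14310 mm^2
F = P × A_rod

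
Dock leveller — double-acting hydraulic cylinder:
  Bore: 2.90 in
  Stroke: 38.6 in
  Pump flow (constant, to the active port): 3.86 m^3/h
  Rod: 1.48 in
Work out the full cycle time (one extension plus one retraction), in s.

Cap-side area A_cap = π/4 × (2.90 in)² = 6.605 in^2
Rod-side annular area A_ann = π/4 × (2.90² − 1.48²) = 4.885 in^2
t_ext = A_cap·L/Q = 3.897 s
t_ret = A_ann·L/Q = 2.882 s
t_cycle = t_ext + t_ret

t ≈ 6.78 s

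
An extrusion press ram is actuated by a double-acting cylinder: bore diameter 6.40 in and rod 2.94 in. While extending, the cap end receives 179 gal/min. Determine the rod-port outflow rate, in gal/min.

Cap-side area A_cap = π/4 × (6.40 in)² = 32.17 in^2
Rod-side annular area A_ann = π/4 × (6.40² − 2.94²) = 25.38 in^2
Piston speed v = Q_in/A_cap; rod-end outflow Q_out = v × A_ann = Q_in × A_ann/A_cap.

Q_out ≈ 141 gal/min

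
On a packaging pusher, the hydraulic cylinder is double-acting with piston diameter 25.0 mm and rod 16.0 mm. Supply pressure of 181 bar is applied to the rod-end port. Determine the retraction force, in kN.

Rod-side annular area A_ann = π/4 × (25.0² − 16.0²) = 289.8 mm^2
On retraction the pressure acts on the annular area (bore minus rod).
F = P × A_ann

F ≈ 5.25 kN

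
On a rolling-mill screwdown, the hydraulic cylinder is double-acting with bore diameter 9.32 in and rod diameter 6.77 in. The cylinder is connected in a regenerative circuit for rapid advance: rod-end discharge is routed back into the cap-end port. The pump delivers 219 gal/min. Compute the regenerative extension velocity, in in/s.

In regeneration the rod-end outflow joins the pump flow into the cap end, so the net volume the pump must supply per unit advance equals the rod cross-section area.
Rod cross-section A_rod = π/4 × (6.77 in)² = 36.00 in^2
v = Q_pump / A_rod

v ≈ 23.4 in/s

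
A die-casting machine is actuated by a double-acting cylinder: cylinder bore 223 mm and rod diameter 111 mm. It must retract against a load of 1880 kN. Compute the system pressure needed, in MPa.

Rod-side annular area A_ann = π/4 × (223² − 111²) = 29380 mm^2
Retraction: pressure acts on the annular area.
P = F / A = 1880 kN / A

P ≈ 64.0 MPa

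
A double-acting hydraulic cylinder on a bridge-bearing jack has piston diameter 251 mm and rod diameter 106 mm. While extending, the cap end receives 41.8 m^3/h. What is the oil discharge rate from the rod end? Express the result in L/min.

Cap-side area A_cap = π/4 × (251 mm)² = 49480 mm^2
Rod-side annular area A_ann = π/4 × (251² − 106²) = 40660 mm^2
Piston speed v = Q_in/A_cap; rod-end outflow Q_out = v × A_ann = Q_in × A_ann/A_cap.

Q_out ≈ 572 L/min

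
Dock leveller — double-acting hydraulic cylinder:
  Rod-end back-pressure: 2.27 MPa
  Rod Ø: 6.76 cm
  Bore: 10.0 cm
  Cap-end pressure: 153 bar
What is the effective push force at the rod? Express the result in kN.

Cap-side area A_cap = π/4 × (10.0 cm)² = 78.54 cm^2
Rod-side annular area A_ann = π/4 × (10.0² − 6.76²) = 42.65 cm^2
Net thrust = P_cap·A_cap − P_rod·A_ann = 120.2 kN − 9.681 kN

F ≈ 110 kN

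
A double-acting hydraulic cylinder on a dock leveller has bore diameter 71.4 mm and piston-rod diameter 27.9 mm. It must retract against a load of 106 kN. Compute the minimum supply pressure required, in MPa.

P ≈ 31.2 MPa

Rod-side annular area A_ann = π/4 × (71.4² − 27.9²) = 3393 mm^2
Retraction: pressure acts on the annular area.
P = F / A = 106 kN / A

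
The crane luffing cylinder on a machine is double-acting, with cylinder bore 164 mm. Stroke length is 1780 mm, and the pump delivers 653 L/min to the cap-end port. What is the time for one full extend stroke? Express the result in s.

t ≈ 3.45 s

Cap-side area A_cap = π/4 × (164 mm)² = 21120 mm^2
Swept volume V = A × L; t = V / Q = A·L / Q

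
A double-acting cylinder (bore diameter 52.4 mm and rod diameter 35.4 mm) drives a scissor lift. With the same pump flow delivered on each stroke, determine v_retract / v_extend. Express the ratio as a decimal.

Cap-side area A_cap = π/4 × (52.4 mm)² = 2157 mm^2
Rod-side annular area A_ann = π/4 × (52.4² − 35.4²) = 1172 mm^2
For equal Q, v ∝ 1/A, so v_ret/v_ext = A_cap/A_ann.

v_ret/v_ext ≈ 1.84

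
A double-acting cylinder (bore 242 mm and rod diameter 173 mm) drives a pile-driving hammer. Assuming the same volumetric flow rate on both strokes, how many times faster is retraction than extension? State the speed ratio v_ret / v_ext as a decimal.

v_ret/v_ext ≈ 2.05

Cap-side area A_cap = π/4 × (242 mm)² = 46000 mm^2
Rod-side annular area A_ann = π/4 × (242² − 173²) = 22490 mm^2
For equal Q, v ∝ 1/A, so v_ret/v_ext = A_cap/A_ann.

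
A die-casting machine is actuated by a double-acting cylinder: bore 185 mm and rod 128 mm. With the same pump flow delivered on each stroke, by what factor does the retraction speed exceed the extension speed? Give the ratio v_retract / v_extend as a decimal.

Cap-side area A_cap = π/4 × (185 mm)² = 26880 mm^2
Rod-side annular area A_ann = π/4 × (185² − 128²) = 14010 mm^2
For equal Q, v ∝ 1/A, so v_ret/v_ext = A_cap/A_ann.

v_ret/v_ext ≈ 1.92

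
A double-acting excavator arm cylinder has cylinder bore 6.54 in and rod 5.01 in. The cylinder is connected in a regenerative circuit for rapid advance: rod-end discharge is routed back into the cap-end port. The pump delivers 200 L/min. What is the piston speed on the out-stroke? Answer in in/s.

v ≈ 10.3 in/s

In regeneration the rod-end outflow joins the pump flow into the cap end, so the net volume the pump must supply per unit advance equals the rod cross-section area.
Rod cross-section A_rod = π/4 × (5.01 in)² = 19.71 in^2
v = Q_pump / A_rod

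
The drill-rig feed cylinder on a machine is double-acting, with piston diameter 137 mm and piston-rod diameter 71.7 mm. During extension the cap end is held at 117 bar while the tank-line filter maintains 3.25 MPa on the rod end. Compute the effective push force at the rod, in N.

Cap-side area A_cap = π/4 × (137 mm)² = 14740 mm^2
Rod-side annular area A_ann = π/4 × (137² − 71.7²) = 10700 mm^2
Net thrust = P_cap·A_cap − P_rod·A_ann = 1.725e5 N − 34790 N

F ≈ 1.38e5 N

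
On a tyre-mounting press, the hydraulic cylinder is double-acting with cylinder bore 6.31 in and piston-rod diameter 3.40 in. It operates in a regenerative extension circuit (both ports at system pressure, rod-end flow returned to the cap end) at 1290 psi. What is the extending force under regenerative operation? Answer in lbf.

F ≈ 11700 lbf

With equal pressure on both faces, forces on the annular region cancel; the net push is pressure × rod cross-section.
Rod cross-section A_rod = π/4 × (3.40 in)² = 9.079 in^2
F = P × A_rod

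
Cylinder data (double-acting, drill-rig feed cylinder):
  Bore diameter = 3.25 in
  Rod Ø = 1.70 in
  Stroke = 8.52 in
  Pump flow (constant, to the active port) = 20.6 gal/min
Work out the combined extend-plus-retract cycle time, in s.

t ≈ 1.54 s

Cap-side area A_cap = π/4 × (3.25 in)² = 8.296 in^2
Rod-side annular area A_ann = π/4 × (3.25² − 1.70²) = 6.026 in^2
t_ext = A_cap·L/Q = 0.8912 s
t_ret = A_ann·L/Q = 0.6473 s
t_cycle = t_ext + t_ret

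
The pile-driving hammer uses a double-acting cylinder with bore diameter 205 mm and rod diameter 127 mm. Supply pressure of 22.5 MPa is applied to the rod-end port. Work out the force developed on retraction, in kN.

Rod-side annular area A_ann = π/4 × (205² − 127²) = 20340 mm^2
On retraction the pressure acts on the annular area (bore minus rod).
F = P × A_ann

F ≈ 458 kN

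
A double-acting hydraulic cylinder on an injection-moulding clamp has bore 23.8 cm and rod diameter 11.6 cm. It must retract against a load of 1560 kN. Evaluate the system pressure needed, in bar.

Rod-side annular area A_ann = π/4 × (23.8² − 11.6²) = 339.2 cm^2
Retraction: pressure acts on the annular area.
P = F / A = 1560 kN / A

P ≈ 460 bar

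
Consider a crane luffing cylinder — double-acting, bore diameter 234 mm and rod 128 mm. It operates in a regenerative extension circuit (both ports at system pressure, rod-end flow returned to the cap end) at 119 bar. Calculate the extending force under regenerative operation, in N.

F ≈ 1.53e5 N

With equal pressure on both faces, forces on the annular region cancel; the net push is pressure × rod cross-section.
Rod cross-section A_rod = π/4 × (128 mm)² = 12870 mm^2
F = P × A_rod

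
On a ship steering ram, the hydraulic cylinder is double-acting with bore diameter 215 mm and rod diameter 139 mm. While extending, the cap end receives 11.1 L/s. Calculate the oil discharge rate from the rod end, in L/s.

Cap-side area A_cap = π/4 × (215 mm)² = 36310 mm^2
Rod-side annular area A_ann = π/4 × (215² − 139²) = 21130 mm^2
Piston speed v = Q_in/A_cap; rod-end outflow Q_out = v × A_ann = Q_in × A_ann/A_cap.

Q_out ≈ 6.46 L/s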